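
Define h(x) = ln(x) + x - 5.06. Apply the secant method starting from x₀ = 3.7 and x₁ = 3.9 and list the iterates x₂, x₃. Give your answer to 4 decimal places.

3.7409, 3.7407

h(3.7) = -0.051667, h(3.9) = 0.200977
x₂ = 3.900000 − 0.200977·(3.900000 − 3.700000) / (0.200977 − (-0.051667)) = 3.900000 − (0.040195)/(0.252644) = 3.740901
h(3.740901) = 0.000228
x₃ = 3.740901 − 0.000228·(3.740901 − 3.900000) / (0.000228 − 0.200977) = 3.740901 − (-0.000036)/(-0.200749) = 3.740721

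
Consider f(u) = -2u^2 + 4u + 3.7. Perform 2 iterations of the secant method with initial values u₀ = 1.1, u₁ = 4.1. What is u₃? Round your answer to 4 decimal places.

2.4462

f(1.1) = 5.680000, f(4.1) = -13.520000
u₂ = 4.100000 − (-13.520000)·(4.100000 − 1.100000) / (-13.520000 − 5.680000) = 4.100000 − (-40.560000)/(-19.200000) = 1.987500
f(1.987500) = 3.749688
u₃ = 1.987500 − 3.749688·(1.987500 − 4.100000) / (3.749688 − (-13.520000)) = 1.987500 − (-7.921215)/(17.269687) = 2.446177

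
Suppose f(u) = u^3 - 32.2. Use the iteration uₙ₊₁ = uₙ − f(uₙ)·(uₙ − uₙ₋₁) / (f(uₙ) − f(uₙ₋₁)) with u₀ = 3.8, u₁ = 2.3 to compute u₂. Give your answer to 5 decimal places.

3.00365

f(3.8) = 22.6720000, f(2.3) = -20.0330000
u₂ = 2.3000000 − (-20.0330000)·(2.3000000 − 3.8000000) / (-20.0330000 − 22.6720000) = 2.3000000 − (30.0495000)/(-42.7050000) = 3.0036530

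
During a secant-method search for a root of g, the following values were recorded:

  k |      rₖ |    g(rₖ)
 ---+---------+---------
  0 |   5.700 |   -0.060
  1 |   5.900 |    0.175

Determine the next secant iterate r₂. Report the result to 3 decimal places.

5.751

r₂ = 5.900 − 0.175·(5.900 − 5.700) / (0.175 − (-0.060))
   = 5.900 − (0.03500)/(0.23500) = 5.75106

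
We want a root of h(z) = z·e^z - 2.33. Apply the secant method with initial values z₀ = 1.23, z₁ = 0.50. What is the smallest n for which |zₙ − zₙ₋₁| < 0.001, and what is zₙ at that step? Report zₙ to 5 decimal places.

h(1.23) = 1.8781123, h(0.50) = -1.5056394
z₂ = 0.5000000 − (-1.5056394)·(-0.7300000)/(-3.3837517) = 0.8248219;  |Δ| = 0.3248219
h(0.8248219) = -0.4481899
z₃ = 0.8248219 − (-0.4481899)·(0.3248219)/(1.0574495) = 0.9624946;  |Δ| = 0.1376727
h(0.9624946) = 0.1900223
z₄ = 0.9624946 − 0.1900223·(0.1376727)/(0.6382121) = 0.9215037;  |Δ| = 0.0409909
h(0.9215037) = -0.0141999
z₅ = 0.9215037 − (-0.0141999)·(-0.0409909)/(-0.2042222) = 0.9243539;  |Δ| = 0.0028502
h(0.9243539) = -0.0004070
z₆ = 0.9243539 − (-0.0004070)·(0.0028502)/(0.0137929) = 0.9244380;  |Δ| = 0.0000841
|z₆ − z₅| = 0.0000841 < 0.001

n = 6, zₙ = 0.92444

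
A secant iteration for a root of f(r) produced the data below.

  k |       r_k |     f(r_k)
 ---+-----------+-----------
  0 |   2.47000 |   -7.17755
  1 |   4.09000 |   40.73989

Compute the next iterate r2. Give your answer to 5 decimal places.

2.71266

r2 = 4.09000 − 40.73989·(4.09000 − 2.47000) / (40.73989 − (-7.17755))
   = 4.09000 − (65.9986218)/(47.9174400) = 2.7126597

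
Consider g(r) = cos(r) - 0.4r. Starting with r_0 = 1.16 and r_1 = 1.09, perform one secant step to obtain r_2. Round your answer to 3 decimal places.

1.110

g(1.16) = -0.06466, g(1.09) = 0.02649
r_2 = 1.09000 − 0.02649·(1.09000 − 1.16000) / (0.02649 − (-0.06466)) = 1.09000 − (-0.00185)/(0.09115) = 1.11034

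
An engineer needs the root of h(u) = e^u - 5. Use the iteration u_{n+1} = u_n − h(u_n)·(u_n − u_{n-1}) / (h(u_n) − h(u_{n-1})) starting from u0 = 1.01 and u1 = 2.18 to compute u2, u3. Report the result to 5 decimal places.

1.44235, 1.56531

h(1.01) = -2.2543990, h(2.18) = 3.8463063
u2 = 2.1800000 − 3.8463063·(2.1800000 − 1.0100000) / (3.8463063 − (-2.2543990)) = 2.1800000 − (4.5001783)/(6.1007052) = 1.4423511
h(1.4423511) = -0.7693691
u3 = 1.4423511 − (-0.7693691)·(1.4423511 − 2.1800000) / (-0.7693691 − 3.8463063) = 1.4423511 − (0.5675242)/(-4.6156754) = 1.5653070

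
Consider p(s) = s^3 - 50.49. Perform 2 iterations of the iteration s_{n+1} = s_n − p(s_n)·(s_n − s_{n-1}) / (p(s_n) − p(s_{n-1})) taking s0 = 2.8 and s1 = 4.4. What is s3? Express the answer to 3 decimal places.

p(2.8) = -28.53800, p(4.4) = 34.69400
s2 = 4.40000 − 34.69400·(4.40000 − 2.80000) / (34.69400 − (-28.53800)) = 4.40000 − (55.51040)/(63.23200) = 3.52212
p(3.52212) = -6.79711
s3 = 3.52212 − (-6.79711)·(3.52212 − 4.40000) / (-6.79711 − 34.69400) = 3.52212 − (5.96708)/(-41.49111) = 3.66593

3.666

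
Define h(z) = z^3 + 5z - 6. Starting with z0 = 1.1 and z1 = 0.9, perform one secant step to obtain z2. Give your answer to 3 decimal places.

0.996

h(1.1) = 0.83100, h(0.9) = -0.77100
z2 = 0.90000 − (-0.77100)·(0.90000 − 1.10000) / (-0.77100 − 0.83100) = 0.90000 − (0.15420)/(-1.60200) = 0.99625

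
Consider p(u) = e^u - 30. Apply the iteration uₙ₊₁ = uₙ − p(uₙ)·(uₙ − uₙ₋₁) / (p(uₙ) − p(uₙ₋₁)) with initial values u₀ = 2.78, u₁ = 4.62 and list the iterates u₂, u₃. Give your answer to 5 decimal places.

p(2.78) = -13.8809791, p(4.62) = 71.4940321
u₂ = 4.6200000 − 71.4940321·(4.6200000 − 2.7800000) / (71.4940321 − (-13.8809791)) = 4.6200000 − (131.5490191)/(85.3750112) = 3.0791625
p(3.0791625) = -8.2598127
u₃ = 3.0791625 − (-8.2598127)·(3.0791625 − 4.6200000) / (-8.2598127 − 71.4940321) = 3.0791625 − (12.7270292)/(-79.7538449) = 3.2387414

3.07916, 3.23874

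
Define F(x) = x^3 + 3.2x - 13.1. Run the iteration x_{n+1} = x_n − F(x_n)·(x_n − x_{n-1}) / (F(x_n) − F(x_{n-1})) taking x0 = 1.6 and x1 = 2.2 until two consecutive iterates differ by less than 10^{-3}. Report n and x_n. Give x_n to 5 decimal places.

F(1.6) = -3.8840000, F(2.2) = 4.5880000
x2 = 2.2000000 − 4.5880000·(0.6000000)/(8.4720000) = 1.8750708;  |Δ| = 0.3249292
F(1.8750708) = -0.5072295
x3 = 1.8750708 − (-0.5072295)·(-0.3249292)/(-5.0952295) = 1.9074175;  |Δ| = 0.0323467
F(1.9074175) = -0.0566187
x4 = 1.9074175 − (-0.0566187)·(0.0323467)/(0.4506108) = 1.9114818;  |Δ| = 0.0040643
F(1.9114818) = 0.0008426
x5 = 1.9114818 − 0.0008426·(0.0040643)/(0.0574613) = 1.9114222;  |Δ| = 0.0000596
|x5 − x4| = 0.0000596 < 10^{-3}

n = 5, x_n = 1.91142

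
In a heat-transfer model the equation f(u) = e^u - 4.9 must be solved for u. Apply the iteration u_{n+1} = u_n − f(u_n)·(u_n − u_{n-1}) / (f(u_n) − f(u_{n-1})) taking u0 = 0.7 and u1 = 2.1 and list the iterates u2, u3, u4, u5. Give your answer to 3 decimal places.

f(0.7) = -2.88625, f(2.1) = 3.26617
u2 = 2.10000 − 3.26617·(2.10000 − 0.70000) / (3.26617 − (-2.88625)) = 2.10000 − (4.57264)/(6.15242) = 1.35677
f(1.35677) = -1.01636
u3 = 1.35677 − (-1.01636)·(1.35677 − 2.10000) / (-1.01636 − 3.26617) = 1.35677 − (0.75538)/(-4.28253) = 1.53316
f(1.53316) = -0.26720
u4 = 1.53316 − (-0.26720)·(1.53316 − 1.35677) / (-0.26720 − (-1.01636)) = 1.53316 − (-0.04713)/(0.74915) = 1.59607
f(1.59607) = 0.03362
u5 = 1.59607 − 0.03362·(1.59607 − 1.53316) / (0.03362 − (-0.26720)) = 1.59607 − (0.00212)/(0.30082) = 1.58904

1.357, 1.533, 1.596, 1.589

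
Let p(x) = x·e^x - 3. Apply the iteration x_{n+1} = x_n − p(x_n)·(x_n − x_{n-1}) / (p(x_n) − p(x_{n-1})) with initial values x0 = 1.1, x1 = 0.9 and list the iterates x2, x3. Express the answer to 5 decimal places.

p(1.1) = 0.3045826, p(0.9) = -0.7863572
x2 = 0.9000000 − (-0.7863572)·(0.9000000 − 1.1000000) / (-0.7863572 − 0.3045826) = 0.9000000 − (0.1572714)/(-1.0909398) = 1.0441614
p(1.0441614) = -0.0335216
x3 = 1.0441614 − (-0.0335216)·(1.0441614 − 0.9000000) / (-0.0335216 − (-0.7863572)) = 1.0441614 − (-0.0048325)/(0.7528356) = 1.0505805

1.04416, 1.05058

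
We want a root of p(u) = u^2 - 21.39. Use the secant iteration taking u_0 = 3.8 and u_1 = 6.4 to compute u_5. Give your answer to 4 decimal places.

p(3.8) = -6.950000, p(6.4) = 19.570000
u_2 = 6.400000 − 19.570000·(6.400000 − 3.800000) / (19.570000 − (-6.950000)) = 6.400000 − (50.882000)/(26.520000) = 4.481373
p(4.481373) = -1.307300
u_3 = 4.481373 − (-1.307300)·(4.481373 − 6.400000) / (-1.307300 − 19.570000) = 4.481373 − (2.508222)/(-20.877300) = 4.601514
p(4.601514) = -0.216072
u_4 = 4.601514 − (-0.216072)·(4.601514 − 4.481373) / (-0.216072 − (-1.307300)) = 4.601514 − (-0.025959)/(1.091228) = 4.625303
p(4.625303) = 0.003424
u_5 = 4.625303 − 0.003424·(4.625303 − 4.601514) / (0.003424 − (-0.216072)) = 4.625303 − (0.000081)/(0.219496) = 4.624931

4.6249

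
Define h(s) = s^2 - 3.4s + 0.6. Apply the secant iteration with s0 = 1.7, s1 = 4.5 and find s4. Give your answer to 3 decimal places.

3.296

h(1.7) = -2.29000, h(4.5) = 5.55000
s2 = 4.50000 − 5.55000·(4.50000 − 1.70000) / (5.55000 − (-2.29000)) = 4.50000 − (15.54000)/(7.84000) = 2.51786
h(2.51786) = -1.62111
s3 = 2.51786 − (-1.62111)·(2.51786 − 4.50000) / (-1.62111 − 5.55000) = 2.51786 − (3.21327)/(-7.17111) = 2.96594
h(2.96594) = -0.68739
s4 = 2.96594 − (-0.68739)·(2.96594 − 2.51786) / (-0.68739 − (-1.62111)) = 2.96594 − (-0.30801)/(0.93372) = 3.29582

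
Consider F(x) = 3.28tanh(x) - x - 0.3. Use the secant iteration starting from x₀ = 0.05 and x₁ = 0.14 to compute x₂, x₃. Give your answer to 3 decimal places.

0.133, 0.133

F(0.05) = -0.18614, F(0.14) = 0.01622
x₂ = 0.14000 − 0.01622·(0.14000 − 0.05000) / (0.01622 − (-0.18614)) = 0.14000 − (0.00146)/(0.20236) = 0.13278
F(0.13278) = 0.00021
x₃ = 0.13278 − 0.00021·(0.13278 − 0.14000) / (0.00021 − 0.01622) = 0.13278 − (0.00000)/(-0.01602) = 0.13269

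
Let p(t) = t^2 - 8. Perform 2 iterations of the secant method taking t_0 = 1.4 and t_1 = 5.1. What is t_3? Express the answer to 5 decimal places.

p(1.4) = -6.0400000, p(5.1) = 18.0100000
t_2 = 5.1000000 − 18.0100000·(5.1000000 − 1.4000000) / (18.0100000 − (-6.0400000)) = 5.1000000 − (66.6370000)/(24.0500000) = 2.3292308
p(2.3292308) = -2.5746840
t_3 = 2.3292308 − (-2.5746840)·(2.3292308 − 5.1000000) / (-2.5746840 − 18.0100000) = 2.3292308 − (7.1338553)/(-20.5846840) = 2.6757921

2.67579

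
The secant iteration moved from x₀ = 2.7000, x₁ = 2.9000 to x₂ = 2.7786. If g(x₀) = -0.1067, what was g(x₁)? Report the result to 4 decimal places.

The secant line through (2.7000, -0.1067) and (2.9000, g(x₁)) crosses zero at x₂ = 2.7786.
So (2.7000, -0.1067), (2.9000, g(x₁)), (2.7786, 0) are collinear:
g(x₁) = -0.1067 · (2.9000 − 2.7786) / (2.7000 − 2.7786) = -0.1067 · (0.121400)/(-0.078600) = 0.164801

0.1648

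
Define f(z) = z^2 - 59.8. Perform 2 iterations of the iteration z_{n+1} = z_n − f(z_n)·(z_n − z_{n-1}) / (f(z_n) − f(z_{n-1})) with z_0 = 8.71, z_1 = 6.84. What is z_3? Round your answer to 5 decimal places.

7.73650

f(8.71) = 16.0641000, f(6.84) = -13.0144000
z_2 = 6.8400000 − (-13.0144000)·(6.8400000 − 8.7100000) / (-13.0144000 − 16.0641000) = 6.8400000 − (24.3369280)/(-29.0785000) = 7.6769389
f(7.6769389) = -0.8646090
z_3 = 7.6769389 − (-0.8646090)·(7.6769389 − 6.8400000) / (-0.8646090 − (-13.0144000)) = 7.6769389 − (-0.7236249)/(12.1497910) = 7.7364975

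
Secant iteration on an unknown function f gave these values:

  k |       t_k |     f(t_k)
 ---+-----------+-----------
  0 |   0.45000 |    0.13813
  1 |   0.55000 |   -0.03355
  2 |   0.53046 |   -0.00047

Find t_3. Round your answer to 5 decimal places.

t_3 = 0.53046 − (-0.00047)·(0.53046 − 0.55000) / (-0.00047 − (-0.03355))
   = 0.53046 − (0.0000092)/(0.0330800) = 0.5301824

0.53018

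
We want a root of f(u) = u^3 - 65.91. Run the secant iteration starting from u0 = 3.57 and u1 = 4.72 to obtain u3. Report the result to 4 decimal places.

4.0278

f(3.57) = -20.410707, f(4.72) = 39.244048
u2 = 4.720000 − 39.244048·(4.720000 − 3.570000) / (39.244048 − (-20.410707)) = 4.720000 − (45.130655)/(59.654755) = 3.963469
f(3.963469) = -3.647510
u3 = 3.963469 − (-3.647510)·(3.963469 − 4.720000) / (-3.647510 − 39.244048) = 3.963469 − (2.759453)/(-42.891558) = 4.027805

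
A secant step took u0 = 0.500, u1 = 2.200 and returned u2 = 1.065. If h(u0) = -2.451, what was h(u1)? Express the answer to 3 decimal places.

4.924

The secant line through (0.500, -2.451) and (2.200, h(u1)) crosses zero at u2 = 1.065.
So (0.500, -2.451), (2.200, h(u1)), (1.065, 0) are collinear:
h(u1) = -2.451 · (2.200 − 1.065) / (0.500 − 1.065) = -2.451 · (1.13500)/(-0.56500) = 4.92369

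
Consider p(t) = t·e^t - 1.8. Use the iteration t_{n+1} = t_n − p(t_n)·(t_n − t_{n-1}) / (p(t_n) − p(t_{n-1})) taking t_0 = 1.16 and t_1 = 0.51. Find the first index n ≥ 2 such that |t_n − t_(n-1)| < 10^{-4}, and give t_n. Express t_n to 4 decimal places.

n = 6, t_n = 0.8049

p(1.16) = 1.900323, p(0.51) = -0.950701
t_2 = 0.510000 − (-0.950701)·(-0.650000)/(-2.851024) = 0.726749;  |Δ| = 0.216749
p(0.726749) = -0.296833
t_3 = 0.726749 − (-0.296833)·(0.216749)/(0.653869) = 0.825145;  |Δ| = 0.098396
p(0.825145) = 0.083155
t_4 = 0.825145 − 0.083155·(0.098396)/(0.379988) = 0.803612;  |Δ| = 0.021533
p(0.803612) = -0.005056
t_5 = 0.803612 − (-0.005056)·(-0.021533)/(-0.088211) = 0.804846;  |Δ| = 0.001234
p(0.804846) = -0.000079
t_6 = 0.804846 − (-0.000079)·(0.001234)/(0.004977) = 0.804866;  |Δ| = 0.000020
|t_6 − t_5| = 0.000020 < 10^{-4}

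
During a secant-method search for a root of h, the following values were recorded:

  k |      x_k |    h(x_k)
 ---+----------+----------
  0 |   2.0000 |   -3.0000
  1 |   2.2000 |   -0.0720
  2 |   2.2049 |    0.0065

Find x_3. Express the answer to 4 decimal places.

x_3 = 2.2049 − 0.0065·(2.2049 − 2.2000) / (0.0065 − (-0.0720))
   = 2.2049 − (0.000032)/(0.078500) = 2.204494

2.2045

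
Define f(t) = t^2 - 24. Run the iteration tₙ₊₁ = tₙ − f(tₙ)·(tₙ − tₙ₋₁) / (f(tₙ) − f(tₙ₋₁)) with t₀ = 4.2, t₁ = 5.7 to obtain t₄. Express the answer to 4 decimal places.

f(4.2) = -6.360000, f(5.7) = 8.490000
t₂ = 5.700000 − 8.490000·(5.700000 − 4.200000) / (8.490000 − (-6.360000)) = 5.700000 − (12.735000)/(14.850000) = 4.842424
f(4.842424) = -0.550927
t₃ = 4.842424 − (-0.550927)·(4.842424 − 5.700000) / (-0.550927 − 8.490000) = 4.842424 − (0.472462)/(-9.040927) = 4.894682
f(4.894682) = -0.042084
t₄ = 4.894682 − (-0.042084)·(4.894682 − 4.842424) / (-0.042084 − (-0.550927)) = 4.894682 − (-0.002199)/(0.508843) = 4.899004

4.8990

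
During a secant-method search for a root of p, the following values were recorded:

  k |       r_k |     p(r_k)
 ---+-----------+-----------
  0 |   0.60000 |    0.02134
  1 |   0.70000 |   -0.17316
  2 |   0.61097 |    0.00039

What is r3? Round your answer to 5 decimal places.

0.61117

r3 = 0.61097 − 0.00039·(0.61097 − 0.70000) / (0.00039 − (-0.17316))
   = 0.61097 − (-0.0000347)/(0.1735500) = 0.6111701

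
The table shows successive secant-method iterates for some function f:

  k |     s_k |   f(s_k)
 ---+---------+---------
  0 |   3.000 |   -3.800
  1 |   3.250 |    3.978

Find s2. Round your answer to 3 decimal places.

3.122

s2 = 3.250 − 3.978·(3.250 − 3.000) / (3.978 − (-3.800))
   = 3.250 − (0.99450)/(7.77800) = 3.12214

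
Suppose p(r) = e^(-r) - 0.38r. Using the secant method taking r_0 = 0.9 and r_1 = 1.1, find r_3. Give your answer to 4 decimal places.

p(0.9) = 0.064570, p(1.1) = -0.085129
r_2 = 1.100000 − (-0.085129)·(1.100000 − 0.900000) / (-0.085129 − 0.064570) = 1.100000 − (-0.017026)/(-0.149699) = 0.986266
p(0.986266) = -0.001815
r_3 = 0.986266 − (-0.001815)·(0.986266 − 1.100000) / (-0.001815 − (-0.085129)) = 0.986266 − (0.000206)/(0.083314) = 0.983789

0.9838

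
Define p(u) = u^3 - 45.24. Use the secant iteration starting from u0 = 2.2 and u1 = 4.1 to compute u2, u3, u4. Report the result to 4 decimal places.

p(2.2) = -34.592000, p(4.1) = 23.681000
u2 = 4.100000 − 23.681000·(4.100000 − 2.200000) / (23.681000 − (-34.592000)) = 4.100000 − (44.993900)/(58.273000) = 3.327877
p(3.327877) = -8.384530
u3 = 3.327877 − (-8.384530)·(3.327877 − 4.100000) / (-8.384530 − 23.681000) = 3.327877 − (6.473885)/(-32.065530) = 3.529773
p(3.529773) = -1.261513
u4 = 3.529773 − (-1.261513)·(3.529773 − 3.327877) / (-1.261513 − (-8.384530)) = 3.529773 − (-0.254694)/(7.123016) = 3.565529

3.3279, 3.5298, 3.5655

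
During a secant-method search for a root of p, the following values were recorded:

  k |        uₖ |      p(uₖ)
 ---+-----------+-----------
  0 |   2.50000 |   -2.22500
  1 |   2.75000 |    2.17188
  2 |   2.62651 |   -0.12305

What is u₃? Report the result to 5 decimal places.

2.63313

u₃ = 2.62651 − (-0.12305)·(2.62651 − 2.75000) / (-0.12305 − 2.17188)
   = 2.62651 − (0.0151954)/(-2.2949300) = 2.6331313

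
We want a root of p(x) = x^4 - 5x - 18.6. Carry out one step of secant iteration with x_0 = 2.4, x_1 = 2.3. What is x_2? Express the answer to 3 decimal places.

2.345

p(2.4) = 2.57760, p(2.3) = -2.11590
x_2 = 2.30000 − (-2.11590)·(2.30000 − 2.40000) / (-2.11590 − 2.57760) = 2.30000 − (0.21159)/(-4.69350) = 2.34508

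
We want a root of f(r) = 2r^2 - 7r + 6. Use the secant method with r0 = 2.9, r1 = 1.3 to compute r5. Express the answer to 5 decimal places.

1.49639

f(2.9) = 2.5200000, f(1.3) = 0.2800000
r2 = 1.3000000 − 0.2800000·(1.3000000 − 2.9000000) / (0.2800000 − 2.5200000) = 1.3000000 − (-0.4480000)/(-2.2400000) = 1.1000000
f(1.1000000) = 0.7200000
r3 = 1.1000000 − 0.7200000·(1.1000000 − 1.3000000) / (0.7200000 − 0.2800000) = 1.1000000 − (-0.1440000)/(0.4400000) = 1.4272727
f(1.4272727) = 0.0833058
r4 = 1.4272727 − 0.0833058·(1.4272727 − 1.1000000) / (0.0833058 − 0.7200000) = 1.4272727 − (0.0272637)/(-0.6366942) = 1.4700935
f(1.4700935) = 0.0316953
r5 = 1.4700935 − 0.0316953·(1.4700935 − 1.4272727) / (0.0316953 − 0.0833058) = 1.4700935 − (0.0013572)/(-0.0516104) = 1.4963908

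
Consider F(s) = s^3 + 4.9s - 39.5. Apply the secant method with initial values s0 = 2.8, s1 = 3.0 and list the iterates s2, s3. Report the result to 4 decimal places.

F(2.8) = -3.828000, F(3.0) = 2.200000
s2 = 3.000000 − 2.200000·(3.000000 − 2.800000) / (2.200000 − (-3.828000)) = 3.000000 − (0.440000)/(6.028000) = 2.927007
F(2.927007) = -0.080905
s3 = 2.927007 − (-0.080905)·(2.927007 − 3.000000) / (-0.080905 − 2.200000) = 2.927007 − (0.005905)/(-2.280905) = 2.929596

2.9270, 2.9296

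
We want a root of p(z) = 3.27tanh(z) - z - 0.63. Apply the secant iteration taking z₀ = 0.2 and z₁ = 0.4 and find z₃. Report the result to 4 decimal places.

p(0.2) = -0.184583, p(0.4) = 0.212433
z₂ = 0.400000 − 0.212433·(0.400000 − 0.200000) / (0.212433 − (-0.184583)) = 0.400000 − (0.042487)/(0.397016) = 0.292985
p(0.292985) = 0.008572
z₃ = 0.292985 − 0.008572·(0.292985 − 0.400000) / (0.008572 − 0.212433) = 0.292985 − (-0.000917)/(-0.203861) = 0.288485

0.2885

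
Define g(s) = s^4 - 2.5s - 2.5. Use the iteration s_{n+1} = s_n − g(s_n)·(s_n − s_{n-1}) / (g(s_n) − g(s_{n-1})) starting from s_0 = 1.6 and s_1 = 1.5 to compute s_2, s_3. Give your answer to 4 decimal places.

1.5957, 1.5962

g(1.6) = 0.053600, g(1.5) = -1.187500
s_2 = 1.500000 − (-1.187500)·(1.500000 − 1.600000) / (-1.187500 − 0.053600) = 1.500000 − (0.118750)/(-1.241100) = 1.595681
g(1.595681) = -0.006076
s_3 = 1.595681 − (-0.006076)·(1.595681 − 1.500000) / (-0.006076 − (-1.187500)) = 1.595681 − (-0.000581)/(1.181424) = 1.596173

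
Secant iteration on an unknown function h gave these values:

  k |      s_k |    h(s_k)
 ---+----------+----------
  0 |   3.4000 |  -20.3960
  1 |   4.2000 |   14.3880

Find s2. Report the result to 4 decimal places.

3.8691

s2 = 4.2000 − 14.3880·(4.2000 − 3.4000) / (14.3880 − (-20.3960))
   = 4.2000 − (11.510400)/(34.784000) = 3.869089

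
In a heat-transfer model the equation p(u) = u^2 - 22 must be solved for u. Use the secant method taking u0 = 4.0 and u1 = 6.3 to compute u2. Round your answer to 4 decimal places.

p(4.0) = -6.000000, p(6.3) = 17.690000
u2 = 6.300000 − 17.690000·(6.300000 − 4.000000) / (17.690000 − (-6.000000)) = 6.300000 − (40.687000)/(23.690000) = 4.582524

4.5825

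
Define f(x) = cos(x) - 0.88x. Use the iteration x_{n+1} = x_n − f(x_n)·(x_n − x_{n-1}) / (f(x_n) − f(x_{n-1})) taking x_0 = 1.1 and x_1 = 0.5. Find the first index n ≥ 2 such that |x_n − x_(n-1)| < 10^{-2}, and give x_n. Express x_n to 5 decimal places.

f(1.1) = -0.5144039, f(0.5) = 0.4375826
x_2 = 0.5000000 − 0.4375826·(-0.6000000)/(0.9519864) = 0.7757913;  |Δ| = 0.2757913
f(0.7757913) = 0.0311708
x_3 = 0.7757913 − 0.0311708·(0.2757913)/(-0.4064117) = 0.7969438;  |Δ| = 0.0211526
f(0.7969438) = -0.0024147
x_4 = 0.7969438 − (-0.0024147)·(0.0211526)/(-0.0335856) = 0.7954230;  |Δ| = 0.0015208
|x_4 − x_3| = 0.0015208 < 10^{-2}

n = 4, x_n = 0.79542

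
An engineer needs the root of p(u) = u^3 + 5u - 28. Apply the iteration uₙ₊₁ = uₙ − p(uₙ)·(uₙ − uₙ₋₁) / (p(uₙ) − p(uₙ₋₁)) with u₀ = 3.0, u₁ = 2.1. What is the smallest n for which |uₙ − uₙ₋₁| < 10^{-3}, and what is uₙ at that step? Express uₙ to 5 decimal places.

n = 5, uₙ = 2.49473

p(3.0) = 14.0000000, p(2.1) = -8.2390000
u₂ = 2.1000000 − (-8.2390000)·(-0.9000000)/(-22.2390000) = 2.4334278;  |Δ| = 0.3334278
p(2.4334278) = -1.4231467
u₃ = 2.4334278 − (-1.4231467)·(0.3334278)/(6.8158533) = 2.5030473;  |Δ| = 0.0696195
p(2.5030473) = 0.1974433
u₄ = 2.5030473 − 0.1974433·(0.0696195)/(1.6205900) = 2.4945653;  |Δ| = 0.0084820
p(2.4945653) = -0.0038535
u₅ = 2.4945653 − (-0.0038535)·(-0.0084820)/(-0.2012968) = 2.4947276;  |Δ| = 0.0001624
|u₅ − u₄| = 0.0001624 < 10^{-3}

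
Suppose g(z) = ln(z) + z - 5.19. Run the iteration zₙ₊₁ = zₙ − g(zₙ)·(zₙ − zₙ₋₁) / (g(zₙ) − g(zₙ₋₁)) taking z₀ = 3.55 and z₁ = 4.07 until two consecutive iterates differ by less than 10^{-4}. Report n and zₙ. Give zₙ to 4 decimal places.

g(3.55) = -0.373052, g(4.07) = 0.283643
z₂ = 4.070000 − 0.283643·(0.520000)/(0.656695) = 3.845399;  |Δ| = 0.224601
g(3.845399) = 0.002277
z₃ = 3.845399 − 0.002277·(-0.224601)/(-0.281366) = 3.843582;  |Δ| = 0.001817
g(3.843582) = -0.000013
z₄ = 3.843582 − (-0.000013)·(-0.001817)/(-0.002290) = 3.843593;  |Δ| = 0.000011
|z₄ − z₃| = 0.000011 < 10^{-4}

n = 4, zₙ = 3.8436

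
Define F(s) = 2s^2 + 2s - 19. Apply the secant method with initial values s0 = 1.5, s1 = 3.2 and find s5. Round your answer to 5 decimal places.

2.62250

F(1.5) = -11.5000000, F(3.2) = 7.8800000
s2 = 3.2000000 − 7.8800000·(3.2000000 − 1.5000000) / (7.8800000 − (-11.5000000)) = 3.2000000 − (13.3960000)/(19.3800000) = 2.5087719
F(2.5087719) = -1.3945829
s3 = 2.5087719 − (-1.3945829)·(2.5087719 − 3.2000000) / (-1.3945829 − 7.8800000) = 2.5087719 − (0.9639749)/(-9.2745829) = 2.6127092
F(2.6127092) = -0.1220828
s4 = 2.6127092 − (-0.1220828)·(2.6127092 − 2.5087719) / (-0.1220828 − (-1.3945829)) = 2.6127092 − (-0.0126890)/(1.2725001) = 2.6226809
F(2.6226809) = 0.0022717
s5 = 2.6226809 − 0.0022717·(2.6226809 − 2.6127092) / (0.0022717 − (-0.1220828)) = 2.6226809 − (0.0000227)/(0.1243545) = 2.6224987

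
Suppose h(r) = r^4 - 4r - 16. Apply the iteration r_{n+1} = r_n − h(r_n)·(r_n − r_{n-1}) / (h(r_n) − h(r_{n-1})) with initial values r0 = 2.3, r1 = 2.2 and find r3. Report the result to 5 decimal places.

h(2.3) = 2.7841000, h(2.2) = -1.3744000
r2 = 2.2000000 − (-1.3744000)·(2.2000000 − 2.3000000) / (-1.3744000 − 2.7841000) = 2.2000000 − (0.1374400)/(-4.1585000) = 2.2330504
h(2.2330504) = -0.0668797
r3 = 2.2330504 − (-0.0668797)·(2.2330504 − 2.2000000) / (-0.0668797 − (-1.3744000)) = 2.2330504 − (-0.0022104)/(1.3075203) = 2.2347409

2.23474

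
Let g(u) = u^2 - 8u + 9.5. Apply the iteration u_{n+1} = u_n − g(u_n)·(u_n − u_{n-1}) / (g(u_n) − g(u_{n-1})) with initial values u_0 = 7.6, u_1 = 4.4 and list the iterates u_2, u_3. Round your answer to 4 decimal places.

g(7.6) = 6.460000, g(4.4) = -6.340000
u_2 = 4.400000 − (-6.340000)·(4.400000 − 7.600000) / (-6.340000 − 6.460000) = 4.400000 − (20.288000)/(-12.800000) = 5.985000
g(5.985000) = -2.559775
u_3 = 5.985000 − (-2.559775)·(5.985000 − 4.400000) / (-2.559775 − (-6.340000)) = 5.985000 − (-4.057243)/(3.780225) = 7.058281

5.9850, 7.0583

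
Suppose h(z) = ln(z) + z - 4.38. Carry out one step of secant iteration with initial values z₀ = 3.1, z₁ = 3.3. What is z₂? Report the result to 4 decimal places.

h(3.1) = -0.148598, h(3.3) = 0.113922
z₂ = 3.300000 − 0.113922·(3.300000 − 3.100000) / (0.113922 − (-0.148598)) = 3.300000 − (0.022784)/(0.262520) = 3.213209

3.2132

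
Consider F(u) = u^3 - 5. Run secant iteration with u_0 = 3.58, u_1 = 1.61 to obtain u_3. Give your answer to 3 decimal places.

F(3.58) = 40.88271, F(1.61) = -0.82672
u_2 = 1.61000 − (-0.82672)·(1.61000 − 3.58000) / (-0.82672 − 40.88271) = 1.61000 − (1.62864)/(-41.70943) = 1.64905
F(1.64905) = -0.51565
u_3 = 1.64905 − (-0.51565)·(1.64905 − 1.61000) / (-0.51565 − (-0.82672)) = 1.64905 − (-0.02013)/(0.31107) = 1.71378

1.714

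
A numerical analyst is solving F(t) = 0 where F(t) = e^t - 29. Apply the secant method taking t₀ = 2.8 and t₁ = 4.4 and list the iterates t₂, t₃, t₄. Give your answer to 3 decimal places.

3.109, 3.253, 3.383

F(2.8) = -12.55535, F(4.4) = 52.45087
t₂ = 4.40000 − 52.45087·(4.40000 − 2.80000) / (52.45087 − (-12.55535)) = 4.40000 − (83.92139)/(65.00622) = 3.10903
F(3.10903) = -6.60080
t₃ = 3.10903 − (-6.60080)·(3.10903 − 4.40000) / (-6.60080 − 52.45087) = 3.10903 − (8.52147)/(-59.05167) = 3.25333
F(3.25333) = -3.12362
t₄ = 3.25333 − (-3.12362)·(3.25333 − 3.10903) / (-3.12362 − (-6.60080)) = 3.25333 − (-0.45076)/(3.47718) = 3.38296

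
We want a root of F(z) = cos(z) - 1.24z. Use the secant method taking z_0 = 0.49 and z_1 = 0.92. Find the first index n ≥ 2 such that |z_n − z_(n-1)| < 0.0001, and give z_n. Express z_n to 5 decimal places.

n = 5, z_n = 0.64462

F(0.49) = 0.2747329, F(0.92) = -0.5349798
z_2 = 0.9200000 − (-0.5349798)·(0.4300000)/(-0.8097127) = 0.6358976;  |Δ| = 0.2841024
F(0.6358976) = 0.0160259
z_3 = 0.6358976 − 0.0160259·(-0.2841024)/(0.5510058) = 0.6441607;  |Δ| = 0.0082631
F(0.6441607) = 0.0008449
z_4 = 0.6441607 − 0.0008449·(0.0082631)/(-0.0151811) = 0.6446205;  |Δ| = 0.0004599
F(0.6446205) = -0.0000016
z_5 = 0.6446205 − (-0.0000016)·(0.0004599)/(-0.0008465) = 0.6446197;  |Δ| = 0.0000009
|z_5 − z_4| = 0.0000009 < 0.0001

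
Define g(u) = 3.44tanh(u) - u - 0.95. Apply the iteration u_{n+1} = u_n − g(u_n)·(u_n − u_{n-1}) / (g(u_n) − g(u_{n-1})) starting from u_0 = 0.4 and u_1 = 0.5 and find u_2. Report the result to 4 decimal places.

0.4235

g(0.4) = -0.042976, g(0.5) = 0.139683
u_2 = 0.500000 − 0.139683·(0.500000 − 0.400000) / (0.139683 − (-0.042976)) = 0.500000 − (0.013968)/(0.182659) = 0.423528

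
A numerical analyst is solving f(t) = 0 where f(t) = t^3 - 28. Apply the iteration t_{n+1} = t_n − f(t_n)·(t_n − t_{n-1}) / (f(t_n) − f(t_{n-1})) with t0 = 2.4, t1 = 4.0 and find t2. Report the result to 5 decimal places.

f(2.4) = -14.1760000, f(4.0) = 36.0000000
t2 = 4.0000000 − 36.0000000·(4.0000000 − 2.4000000) / (36.0000000 − (-14.1760000)) = 4.0000000 − (57.6000000)/(50.1760000) = 2.8520408

2.85204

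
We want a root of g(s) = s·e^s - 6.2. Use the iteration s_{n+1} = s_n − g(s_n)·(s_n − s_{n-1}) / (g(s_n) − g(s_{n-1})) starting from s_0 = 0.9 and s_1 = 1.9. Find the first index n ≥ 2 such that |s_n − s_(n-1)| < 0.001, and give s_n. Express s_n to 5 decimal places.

n = 6, s_n = 1.45177

g(0.9) = -3.9863572, g(1.9) = 6.5031994
s_2 = 1.9000000 − 6.5031994·(1.0000000)/(10.4895566) = 1.2800310;  |Δ| = 0.6199690
g(1.2800310) = -1.5960465
s_3 = 1.2800310 − (-1.5960465)·(-0.6199690)/(-8.0992460) = 1.4022028;  |Δ| = 0.1221718
g(1.4022028) = -0.5012476
s_4 = 1.4022028 − (-0.5012476)·(0.1221718)/(1.0947990) = 1.4581385;  |Δ| = 0.0559357
g(1.4581385) = 0.0670084
s_5 = 1.4581385 − 0.0670084·(0.0559357)/(0.5682560) = 1.4515426;  |Δ| = 0.0065959
g(1.4515426) = -0.0023546
s_6 = 1.4515426 − (-0.0023546)·(-0.0065959)/(-0.0693630) = 1.4517665;  |Δ| = 0.0002239
|s_6 − s_5| = 0.0002239 < 0.001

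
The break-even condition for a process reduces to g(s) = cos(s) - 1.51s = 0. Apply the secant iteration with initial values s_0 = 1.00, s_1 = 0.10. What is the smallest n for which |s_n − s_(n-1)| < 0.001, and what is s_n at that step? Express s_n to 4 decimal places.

g(1.00) = -0.969698, g(0.10) = 0.844004
s_2 = 0.100000 − 0.844004·(-0.900000)/(1.813702) = 0.518814;  |Δ| = 0.418814
g(0.518814) = 0.084999
s_3 = 0.518814 − 0.084999·(0.418814)/(-0.759005) = 0.565716;  |Δ| = 0.046902
g(0.565716) = -0.010026
s_4 = 0.565716 − (-0.010026)·(0.046902)/(-0.095024) = 0.560767;  |Δ| = 0.004948
g(0.560767) = 0.000089
s_5 = 0.560767 − 0.000089·(-0.004948)/(0.010114) = 0.560811;  |Δ| = 0.000043
|s_5 − s_4| = 0.000043 < 0.001

n = 5, s_n = 0.5608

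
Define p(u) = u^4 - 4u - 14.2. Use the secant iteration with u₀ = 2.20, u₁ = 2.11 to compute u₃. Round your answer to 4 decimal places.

2.1889

p(2.20) = 0.425600, p(2.11) = -2.818806
u₂ = 2.110000 − (-2.818806)·(2.110000 − 2.200000) / (-2.818806 − 0.425600) = 2.110000 − (0.253693)/(-3.244406) = 2.188194
p(2.188194) = -0.025990
u₃ = 2.188194 − (-0.025990)·(2.188194 − 2.110000) / (-0.025990 − (-2.818806)) = 2.188194 − (-0.002032)/(2.792815) = 2.188922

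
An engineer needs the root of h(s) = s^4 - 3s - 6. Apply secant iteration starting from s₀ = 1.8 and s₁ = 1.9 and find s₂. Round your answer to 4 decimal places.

h(1.8) = -0.902400, h(1.9) = 1.332100
s₂ = 1.900000 − 1.332100·(1.900000 − 1.800000) / (1.332100 − (-0.902400)) = 1.900000 − (0.133210)/(2.234500) = 1.840385

1.8404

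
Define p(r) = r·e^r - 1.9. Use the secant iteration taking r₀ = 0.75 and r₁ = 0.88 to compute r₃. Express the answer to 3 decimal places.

0.829

p(0.75) = -0.31225, p(0.88) = 0.22159
r₂ = 0.88000 − 0.22159·(0.88000 − 0.75000) / (0.22159 − (-0.31225)) = 0.88000 − (0.02881)/(0.53384) = 0.82604
p(0.82604) = -0.01312
r₃ = 0.82604 − (-0.01312)·(0.82604 − 0.88000) / (-0.01312 − 0.22159) = 0.82604 − (0.00071)/(-0.23471) = 0.82905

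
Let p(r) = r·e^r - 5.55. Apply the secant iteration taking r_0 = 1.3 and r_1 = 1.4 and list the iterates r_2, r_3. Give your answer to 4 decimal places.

p(1.3) = -0.779914, p(1.4) = 0.127280
r_2 = 1.400000 − 0.127280·(1.400000 − 1.300000) / (0.127280 − (-0.779914)) = 1.400000 − (0.012728)/(0.907194) = 1.385970
p(1.385970) = -0.007919
r_3 = 1.385970 − (-0.007919)·(1.385970 − 1.400000) / (-0.007919 − 0.127280) = 1.385970 − (0.000111)/(-0.135199) = 1.386792

1.3860, 1.3868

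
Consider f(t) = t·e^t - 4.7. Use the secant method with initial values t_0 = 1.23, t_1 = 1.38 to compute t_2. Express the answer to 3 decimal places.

1.288

f(1.23) = -0.49189, f(1.38) = 0.78536
t_2 = 1.38000 − 0.78536·(1.38000 − 1.23000) / (0.78536 − (-0.49189)) = 1.38000 − (0.11780)/(1.27725) = 1.28777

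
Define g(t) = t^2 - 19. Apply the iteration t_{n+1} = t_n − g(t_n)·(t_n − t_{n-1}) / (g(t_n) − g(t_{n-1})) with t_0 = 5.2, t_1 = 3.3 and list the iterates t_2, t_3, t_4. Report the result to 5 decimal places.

g(5.2) = 8.0400000, g(3.3) = -8.1100000
t_2 = 3.3000000 − (-8.1100000)·(3.3000000 − 5.2000000) / (-8.1100000 − 8.0400000) = 3.3000000 − (15.4090000)/(-16.1500000) = 4.2541176
g(4.2541176) = -0.9024830
t_3 = 4.2541176 − (-0.9024830)·(4.2541176 − 3.3000000) / (-0.9024830 − (-8.1100000)) = 4.2541176 − (-0.8610750)/(7.2075170) = 4.3735867
g(4.3735867) = 0.1282603
t_4 = 4.3735867 − 0.1282603·(4.3735867 − 4.2541176) / (0.1282603 − (-0.9024830)) = 4.3735867 − (0.0153231)/(1.0307434) = 4.3587206

4.25412, 4.37359, 4.35872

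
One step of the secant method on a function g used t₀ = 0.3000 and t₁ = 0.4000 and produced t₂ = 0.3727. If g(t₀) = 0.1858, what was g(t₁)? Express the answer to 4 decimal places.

-0.0698

The secant line through (0.3000, 0.1858) and (0.4000, g(t₁)) crosses zero at t₂ = 0.3727.
So (0.3000, 0.1858), (0.4000, g(t₁)), (0.3727, 0) are collinear:
g(t₁) = 0.1858 · (0.4000 − 0.3727) / (0.3000 − 0.3727) = 0.1858 · (0.027300)/(-0.072700) = -0.069771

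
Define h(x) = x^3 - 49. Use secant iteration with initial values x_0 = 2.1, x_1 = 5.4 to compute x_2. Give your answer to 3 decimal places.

2.985

h(2.1) = -39.73900, h(5.4) = 108.46400
x_2 = 5.40000 − 108.46400·(5.40000 − 2.10000) / (108.46400 − (-39.73900)) = 5.40000 − (357.93120)/(148.20300) = 2.98486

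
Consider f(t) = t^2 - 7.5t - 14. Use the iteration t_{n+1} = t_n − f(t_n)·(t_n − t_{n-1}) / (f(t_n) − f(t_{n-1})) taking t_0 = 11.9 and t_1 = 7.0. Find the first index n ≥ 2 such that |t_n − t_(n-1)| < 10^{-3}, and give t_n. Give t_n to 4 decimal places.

f(11.9) = 38.360000, f(7.0) = -17.500000
t_2 = 7.000000 − (-17.500000)·(-4.900000)/(-55.860000) = 8.535088;  |Δ| = 1.535088
f(8.535088) = -5.165436
t_3 = 8.535088 − (-5.165436)·(1.535088)/(12.334564) = 9.177948;  |Δ| = 0.642860
f(9.177948) = 1.400115
t_4 = 9.177948 − 1.400115·(0.642860)/(6.565551) = 9.040857;  |Δ| = 0.137091
f(9.040857) = -0.069336
t_5 = 9.040857 − (-0.069336)·(-0.137091)/(-1.469451) = 9.047325;  |Δ| = 0.006469
f(9.047325) = -0.000845
t_6 = 9.047325 − (-0.000845)·(0.006469)/(0.068491) = 9.047405;  |Δ| = 0.000080
|t_6 − t_5| = 0.000080 < 10^{-3}

n = 6, t_n = 9.0474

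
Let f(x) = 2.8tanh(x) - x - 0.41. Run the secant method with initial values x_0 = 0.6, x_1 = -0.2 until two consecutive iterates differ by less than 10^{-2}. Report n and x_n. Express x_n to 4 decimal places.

n = 4, x_n = 0.2342

f(0.6) = 0.493739, f(-0.2) = -0.762651
x_2 = -0.200000 − (-0.762651)·(-0.800000)/(-1.256390) = 0.285614;  |Δ| = 0.485614
f(0.285614) = 0.083047
x_3 = 0.285614 − 0.083047·(0.485614)/(0.845698) = 0.237927;  |Δ| = 0.047687
f(0.237927) = 0.005977
x_4 = 0.237927 − 0.005977·(-0.047687)/(-0.077070) = 0.234229;  |Δ| = 0.003698
|x_4 − x_3| = 0.003698 < 10^{-2}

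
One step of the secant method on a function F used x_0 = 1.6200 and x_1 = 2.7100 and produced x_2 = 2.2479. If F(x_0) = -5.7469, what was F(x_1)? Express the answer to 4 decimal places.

The secant line through (1.6200, -5.7469) and (2.7100, F(x_1)) crosses zero at x_2 = 2.2479.
So (1.6200, -5.7469), (2.7100, F(x_1)), (2.2479, 0) are collinear:
F(x_1) = -5.7469 · (2.7100 − 2.2479) / (1.6200 − 2.2479) = -5.7469 · (0.462100)/(-0.627900) = 4.229404

4.2294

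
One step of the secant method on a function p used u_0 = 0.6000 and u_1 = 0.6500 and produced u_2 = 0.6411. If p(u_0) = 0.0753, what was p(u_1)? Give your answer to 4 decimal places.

-0.0163

The secant line through (0.6000, 0.0753) and (0.6500, p(u_1)) crosses zero at u_2 = 0.6411.
So (0.6000, 0.0753), (0.6500, p(u_1)), (0.6411, 0) are collinear:
p(u_1) = 0.0753 · (0.6500 − 0.6411) / (0.6000 − 0.6411) = 0.0753 · (0.008900)/(-0.041100) = -0.016306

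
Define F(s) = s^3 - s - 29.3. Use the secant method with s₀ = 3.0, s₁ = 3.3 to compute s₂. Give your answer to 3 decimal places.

3.184

F(3.0) = -5.30000, F(3.3) = 3.33700
s₂ = 3.30000 − 3.33700·(3.30000 − 3.00000) / (3.33700 − (-5.30000)) = 3.30000 − (1.00110)/(8.63700) = 3.18409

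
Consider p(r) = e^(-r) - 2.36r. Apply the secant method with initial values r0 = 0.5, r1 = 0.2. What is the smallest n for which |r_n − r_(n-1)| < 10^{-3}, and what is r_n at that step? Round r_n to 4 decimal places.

p(0.5) = -0.573469, p(0.2) = 0.346731
r2 = 0.200000 − 0.346731·(-0.300000)/(0.920200) = 0.313040;  |Δ| = 0.113040
p(0.313040) = -0.007553
r3 = 0.313040 − (-0.007553)·(0.113040)/(-0.354284) = 0.310630;  |Δ| = 0.002410
p(0.310630) = -0.000101
r4 = 0.310630 − (-0.000101)·(-0.002410)/(0.007452) = 0.310597;  |Δ| = 0.000033
|r4 − r3| = 0.000033 < 10^{-3}

n = 4, r_n = 0.3106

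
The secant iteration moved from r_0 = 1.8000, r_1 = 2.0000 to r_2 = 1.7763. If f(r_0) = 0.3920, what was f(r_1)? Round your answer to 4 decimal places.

3.7000

The secant line through (1.8000, 0.3920) and (2.0000, f(r_1)) crosses zero at r_2 = 1.7763.
So (1.8000, 0.3920), (2.0000, f(r_1)), (1.7763, 0) are collinear:
f(r_1) = 0.3920 · (2.0000 − 1.7763) / (1.8000 − 1.7763) = 0.3920 · (0.223700)/(0.023700) = 3.700017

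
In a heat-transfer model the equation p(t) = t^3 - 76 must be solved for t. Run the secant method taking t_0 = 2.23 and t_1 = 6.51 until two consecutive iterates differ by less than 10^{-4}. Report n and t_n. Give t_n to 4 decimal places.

n = 8, t_n = 4.2358

p(2.23) = -64.910433, p(6.51) = 199.894451
t_2 = 6.510000 − 199.894451·(4.280000)/(264.804884) = 3.279137;  |Δ| = 3.230863
p(3.279137) = -40.740288
t_3 = 3.279137 − (-40.740288)·(-3.230863)/(-240.634739) = 3.826133;  |Δ| = 0.546996
p(3.826133) = -19.988099
t_4 = 3.826133 − (-19.988099)·(0.546996)/(20.752189) = 4.352989;  |Δ| = 0.526856
p(4.352989) = 6.482686
t_5 = 4.352989 − 6.482686·(0.526856)/(26.470785) = 4.223962;  |Δ| = 0.129027
p(4.223962) = -0.636658
t_6 = 4.223962 − (-0.636658)·(-0.129027)/(-7.119344) = 4.235501;  |Δ| = 0.011538
p(4.235501) = -0.017369
t_7 = 4.235501 − (-0.017369)·(0.011538)/(0.619289) = 4.235824;  |Δ| = 0.000324
p(4.235824) = 0.000049
t_8 = 4.235824 − 0.000049·(0.000324)/(0.017418) = 4.235824;  |Δ| = 0.000001
|t_8 − t_7| = 0.000001 < 10^{-4}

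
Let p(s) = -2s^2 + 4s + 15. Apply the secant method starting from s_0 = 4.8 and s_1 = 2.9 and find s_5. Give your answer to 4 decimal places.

p(4.8) = -11.880000, p(2.9) = 9.780000
s_2 = 2.900000 − 9.780000·(2.900000 − 4.800000) / (9.780000 − (-11.880000)) = 2.900000 − (-18.582000)/(21.660000) = 3.757895
p(3.757895) = 1.788033
s_3 = 3.757895 − 1.788033·(3.757895 − 2.900000) / (1.788033 − 9.780000) = 3.757895 − (1.533944)/(-7.991967) = 3.949831
p(3.949831) = -0.403000
s_4 = 3.949831 − (-0.403000)·(3.949831 − 3.757895) / (-0.403000 − 1.788033) = 3.949831 − (-0.077350)/(-2.191033) = 3.914527
p(3.914527) = 0.011059
s_5 = 3.914527 − 0.011059·(3.914527 − 3.949831) / (0.011059 − (-0.403000)) = 3.914527 − (-0.000390)/(0.414059) = 3.915470

3.9155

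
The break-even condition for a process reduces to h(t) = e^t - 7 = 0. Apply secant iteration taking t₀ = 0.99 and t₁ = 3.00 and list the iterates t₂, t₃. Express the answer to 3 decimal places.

1.488, 1.736

h(0.99) = -4.30877, h(3.00) = 13.08554
t₂ = 3.00000 − 13.08554·(3.00000 − 0.99000) / (13.08554 − (-4.30877)) = 3.00000 − (26.30193)/(17.39430) = 1.48790
h(1.48790) = -2.57221
t₃ = 1.48790 − (-2.57221)·(1.48790 − 3.00000) / (-2.57221 − 13.08554) = 1.48790 − (3.88945)/(-15.65775) = 1.73630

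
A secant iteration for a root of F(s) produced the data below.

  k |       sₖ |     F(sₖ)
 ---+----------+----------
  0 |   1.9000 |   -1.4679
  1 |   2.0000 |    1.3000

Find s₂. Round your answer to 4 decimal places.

1.9530

s₂ = 2.0000 − 1.3000·(2.0000 − 1.9000) / (1.3000 − (-1.4679))
   = 2.0000 − (0.130000)/(2.767900) = 1.953033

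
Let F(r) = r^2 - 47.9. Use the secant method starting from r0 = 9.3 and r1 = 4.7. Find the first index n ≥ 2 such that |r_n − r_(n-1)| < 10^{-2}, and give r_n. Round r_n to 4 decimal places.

n = 5, r_n = 6.9210

F(9.3) = 38.590000, F(4.7) = -25.810000
r2 = 4.700000 − (-25.810000)·(-4.600000)/(-64.400000) = 6.543571;  |Δ| = 1.843571
F(6.543571) = -5.081673
r3 = 6.543571 − (-5.081673)·(1.843571)/(20.728327) = 6.995534;  |Δ| = 0.451963
F(6.995534) = 1.037495
r4 = 6.995534 − 1.037495·(0.451963)/(6.119168) = 6.918904;  |Δ| = 0.076630
F(6.918904) = -0.028762
r5 = 6.918904 − (-0.028762)·(-0.076630)/(-1.066257) = 6.920971;  |Δ| = 0.002067
|r5 − r4| = 0.002067 < 10^{-2}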